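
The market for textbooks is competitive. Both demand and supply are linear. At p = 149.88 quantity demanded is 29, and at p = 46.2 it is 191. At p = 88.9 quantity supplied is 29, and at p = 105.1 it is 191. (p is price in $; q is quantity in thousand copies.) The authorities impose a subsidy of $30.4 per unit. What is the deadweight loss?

$624.43 thousand

Demand slope = (46.2 − 149.88)/(191 − 29) = −0.64, so p = 168.44 − 0.64q.
Supply slope = (105.1 − 88.9)/(191 − 29) = 0.1, so p = 86 + 0.1q.
Competitive equilibrium: 168.44 − 0.64q = 86 + 0.1q → q* = 111.4054, p* = 97.1405.
The subsidy lowers effective supply by 30.4: p = 55.6 + 0.1q.
New quantity: 168.44 − 0.64q = 55.6 + 0.1q → q' = 152.4865.
Overproduction Δq = 152.4865 − 111.4054 = 41.0811; wedge = subsidy = 30.4.
Deadweight loss = ½ × 41.0811 × 30.4 = $624.43 thousand.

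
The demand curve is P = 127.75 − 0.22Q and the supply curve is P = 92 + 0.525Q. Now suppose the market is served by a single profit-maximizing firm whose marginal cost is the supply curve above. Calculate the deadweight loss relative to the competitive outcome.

Competitive equilibrium: 127.75 − 0.22Q = 92 + 0.525Q → Q* = 47.9866, P* = 117.193.
Marginal revenue: MR = 127.75 − 0.44Q. Set MR = MC: 127.75 − 0.44Q = 92 + 0.525Q → Q_m = 37.0466.
Price P_m = 127.75 − 0.22·37.0466 = 119.5997; MC(Q_m) = 92 + 0.525·37.0466 = 111.4495.
Competitive Q* = 47.9866, so ΔQ = 10.94; wedge = 119.5997 − 111.4495 = 8.1502.
Welfare loss = ½ × 10.94 × 8.1502 = 44.58.

44.58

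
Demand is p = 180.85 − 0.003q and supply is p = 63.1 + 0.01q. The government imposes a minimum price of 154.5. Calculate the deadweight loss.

489.27

Competitive equilibrium: 180.85 − 0.003q = 63.1 + 0.01q → q* = 9057.69231, p* = 153.67692.
At the floor p = 154.5, quantity demanded = (180.85 − 154.5)/0.003 = 8783.33333.
Sellers' marginal cost at q' = 8783.33333: 63.1 + 0.01·8783.33333 = 150.93333.
Δq = 9057.69231 − 8783.33333 = 274.35898; wedge = 154.5 − 150.93333 = 3.56667.
Deadweight loss = ½ × 274.35898 × 3.56667 = 489.27.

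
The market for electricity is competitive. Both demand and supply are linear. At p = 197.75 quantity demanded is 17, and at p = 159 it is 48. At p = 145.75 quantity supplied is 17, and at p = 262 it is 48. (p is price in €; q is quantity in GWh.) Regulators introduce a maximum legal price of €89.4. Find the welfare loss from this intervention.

€1616.29

Demand slope = (159 − 197.75)/(48 − 17) = −1.25, so p = 219 − 1.25q.
Supply slope = (262 − 145.75)/(48 − 17) = 3.75, so p = 82 + 3.75q.
Competitive equilibrium: 219 − 1.25q = 82 + 3.75q → q* = 27.4, p* = 184.75.
At the ceiling p = 89.4, quantity supplied = (89.4 − 82)/3.75 = 1.9733.
Willingness to pay at q' = 1.9733: 219 − 1.25·1.9733 = 216.5334.
Δq = 27.4 − 1.9733 = 25.4267; wedge = 216.5334 − 89.4 = 127.1334.
The triangle = ½ × 25.4267 × 127.1334 = €1616.29.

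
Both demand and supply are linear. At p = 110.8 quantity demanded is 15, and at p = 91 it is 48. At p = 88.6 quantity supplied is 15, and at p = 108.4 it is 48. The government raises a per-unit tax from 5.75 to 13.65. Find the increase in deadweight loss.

63.86

Demand slope = (91 − 110.8)/(48 − 15) = −0.6, so p = 119.8 − 0.6q.
Supply slope = (108.4 − 88.6)/(48 − 15) = 0.6, so p = 79.6 + 0.6q.
Competitive equilibrium: 119.8 − 0.6q = 79.6 + 0.6q → q* = 33.5, p* = 99.7.
For a per-unit tax t: Δq = t/1.2, so DWL = ½·t·(t/1.2) = t²/2.4.
At t = 5.75: DWL = 13.776. At t = 13.65: DWL = 77.634.
Increase = 77.634 − 13.776 = 63.86.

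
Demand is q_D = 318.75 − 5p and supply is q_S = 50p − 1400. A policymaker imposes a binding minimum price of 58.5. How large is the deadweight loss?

2042.05

In inverse form: demand p = 63.75 − 0.2q, supply p = 28 + 0.02q.
Competitive equilibrium: 63.75 − 0.2q = 28 + 0.02q → q* = 162.5, p* = 31.25.
At the floor p = 58.5, quantity demanded = (63.75 − 58.5)/0.2 = 26.25.
Sellers' marginal cost at q' = 26.25: 28 + 0.02·26.25 = 28.525.
Δq = 162.5 − 26.25 = 136.25; wedge = 58.5 − 28.525 = 29.975.
The triangle = ½ × 136.25 × 29.975 = 2042.05.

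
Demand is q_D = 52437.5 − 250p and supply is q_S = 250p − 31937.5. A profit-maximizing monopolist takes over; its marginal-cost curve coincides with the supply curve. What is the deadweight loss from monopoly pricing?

46694.44

In inverse form: demand p = 209.75 − 0.004q, supply p = 127.75 + 0.004q.
Competitive equilibrium: 209.75 − 0.004q = 127.75 + 0.004q → q* = 10250, p* = 168.75.
Marginal revenue: MR = 209.75 − 0.008q. Set MR = MC: 209.75 − 0.008q = 127.75 + 0.004q → q_m = 6833.3333333.
Price p_m = 209.75 − 0.004·6833.3333333 = 182.4166667; MC(q_m) = 127.75 + 0.004·6833.3333333 = 155.0833333.
Competitive q* = 10250, so Δq = 3416.6666667; wedge = 182.4166667 − 155.0833333 = 27.3333334.
The triangle = ½ × 3416.6666667 × 27.3333334 = 46694.44.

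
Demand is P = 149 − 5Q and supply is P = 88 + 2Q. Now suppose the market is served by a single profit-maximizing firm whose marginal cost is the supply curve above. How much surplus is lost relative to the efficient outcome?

Competitive equilibrium: 149 − 5Q = 88 + 2Q → Q* = 8.7143, P* = 105.4286.
Marginal revenue: MR = 149 − 10Q. Set MR = MC: 149 − 10Q = 88 + 2Q → Q_m = 5.0833.
Price P_m = 149 − 5·5.0833 = 123.5835; MC(Q_m) = 88 + 2·5.0833 = 98.1666.
Competitive Q* = 8.7143, so ΔQ = 3.631; wedge = 123.5835 − 98.1666 = 25.4169.
Deadweight loss = ½ × 3.631 × 25.4169 = 46.14.

46.14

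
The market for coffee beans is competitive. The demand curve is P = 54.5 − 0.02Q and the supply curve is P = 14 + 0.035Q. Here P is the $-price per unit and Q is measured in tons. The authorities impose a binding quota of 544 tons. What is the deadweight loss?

$1017.60

Competitive equilibrium: 54.5 − 0.02Q = 14 + 0.035Q → Q* = 736.3636, P* = 39.7727.
At Q = 544: demand price = 54.5 − 0.02·544 = 43.62; supply price = 14 + 0.035·544 = 33.04.
ΔQ = 736.3636 − 544 = 192.3636; wedge = 43.62 − 33.04 = 10.58.
The triangle = ½ × 192.3636 × 10.58 = $1017.60.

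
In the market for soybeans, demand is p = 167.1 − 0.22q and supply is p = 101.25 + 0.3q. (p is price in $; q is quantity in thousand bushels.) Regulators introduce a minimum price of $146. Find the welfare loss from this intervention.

Competitive equilibrium: 167.1 − 0.22q = 101.25 + 0.3q → q* = 126.6346, p* = 139.2404.
At the floor p = 146, quantity demanded = (167.1 − 146)/0.22 = 95.9091.
Sellers' marginal cost at q' = 95.9091: 101.25 + 0.3·95.9091 = 130.0227.
Δq = 126.6346 − 95.9091 = 30.7255; wedge = 146 − 130.0227 = 15.9773.
DWL = ½ × 30.7255 × 15.9773 = $245.46 thousand.

$245.46 thousand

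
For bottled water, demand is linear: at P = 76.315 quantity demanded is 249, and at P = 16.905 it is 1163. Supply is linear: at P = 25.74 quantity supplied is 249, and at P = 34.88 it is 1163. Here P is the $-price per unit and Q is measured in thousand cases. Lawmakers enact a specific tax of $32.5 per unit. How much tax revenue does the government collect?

$15925 thousand

Demand slope = (16.905 − 76.315)/(1163 − 249) = −0.065, so P = 92.5 − 0.065Q.
Supply slope = (34.88 − 25.74)/(1163 − 249) = 0.01, so P = 23.25 + 0.01Q.
Competitive equilibrium: 92.5 − 0.065Q = 23.25 + 0.01Q → Q* = 923.3333, P* = 32.4833.
With the tax, the buyer price exceeds the seller price by 32.5: (92.5 − 0.065Q) − (23.25 + 0.01Q) = 32.5 → Q' = 490.
Tax revenue = 32.5 × 490 = $15925 thousand.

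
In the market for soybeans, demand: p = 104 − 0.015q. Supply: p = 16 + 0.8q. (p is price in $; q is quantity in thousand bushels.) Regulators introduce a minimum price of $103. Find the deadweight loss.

Competitive equilibrium: 104 − 0.015q = 16 + 0.8q → q* = 107.9755, p* = 102.3804.
At the floor p = 103, quantity demanded = (104 − 103)/0.015 = 66.6667.
Sellers' marginal cost at q' = 66.6667: 16 + 0.8·66.6667 = 69.3334.
Δq = 107.9755 − 66.6667 = 41.3088; wedge = 103 − 69.3334 = 33.6666.
Deadweight loss = ½ × 41.3088 × 33.6666 = $695.36 thousand.

$695.36 thousand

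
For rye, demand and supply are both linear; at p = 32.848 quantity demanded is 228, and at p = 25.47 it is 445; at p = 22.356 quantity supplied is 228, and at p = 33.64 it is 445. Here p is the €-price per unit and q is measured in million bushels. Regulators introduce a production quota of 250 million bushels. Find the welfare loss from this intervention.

€430 million

Demand slope = (25.47 − 32.848)/(445 − 228) = −0.034, so p = 40.6 − 0.034q.
Supply slope = (33.64 − 22.356)/(445 − 228) = 0.052, so p = 10.5 + 0.052q.
Competitive equilibrium: 40.6 − 0.034q = 10.5 + 0.052q → q* = 350, p* = 28.7.
At q = 250: demand price = 40.6 − 0.034·250 = 32.1; supply price = 10.5 + 0.052·250 = 23.5.
Δq = 350 − 250 = 100; wedge = 32.1 − 23.5 = 8.6.
The triangle = ½ × 100 × 8.6 = €430 million.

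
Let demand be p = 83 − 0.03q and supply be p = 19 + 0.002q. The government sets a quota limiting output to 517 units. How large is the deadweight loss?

35188.624

Competitive equilibrium: 83 − 0.03q = 19 + 0.002q → q* = 2000, p* = 23.
At q = 517: demand price = 83 − 0.03·517 = 67.49; supply price = 19 + 0.002·517 = 20.034.
Δq = 2000 − 517 = 1483; wedge = 67.49 − 20.034 = 47.456.
DWL = ½ × 1483 × 47.456 = 35188.624.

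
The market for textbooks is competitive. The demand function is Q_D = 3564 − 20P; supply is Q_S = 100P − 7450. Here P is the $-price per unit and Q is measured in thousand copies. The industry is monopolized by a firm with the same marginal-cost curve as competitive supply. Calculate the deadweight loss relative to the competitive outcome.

In inverse form: demand P = 178.2 − 0.05Q, supply P = 74.5 + 0.01Q.
Competitive equilibrium: 178.2 − 0.05Q = 74.5 + 0.01Q → Q* = 1728.33333, P* = 91.78333.
Marginal revenue: MR = 178.2 − 0.1Q. Set MR = MC: 178.2 − 0.1Q = 74.5 + 0.01Q → Q_m = 942.72727.
Price P_m = 178.2 − 0.05·942.72727 = 131.06364; MC(Q_m) = 74.5 + 0.01·942.72727 = 83.92727.
Competitive Q* = 1728.33333, so ΔQ = 785.60606; wedge = 131.06364 − 83.92727 = 47.13637.
The triangle = ½ × 785.60606 × 47.13637 = $18515.31 thousand.

$18515.31 thousand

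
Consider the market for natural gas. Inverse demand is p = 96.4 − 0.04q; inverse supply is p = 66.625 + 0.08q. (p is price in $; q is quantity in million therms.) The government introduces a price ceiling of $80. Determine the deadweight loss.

Competitive equilibrium: 96.4 − 0.04q = 66.625 + 0.08q → q* = 248.125, p* = 86.475.
At the ceiling p = 80, quantity supplied = (80 − 66.625)/0.08 = 167.1875.
Willingness to pay at q' = 167.1875: 96.4 − 0.04·167.1875 = 89.7125.
Δq = 248.125 − 167.1875 = 80.9375; wedge = 89.7125 − 80 = 9.7125.
The triangle = ½ × 80.9375 × 9.7125 = $393.05 million.

$393.05 million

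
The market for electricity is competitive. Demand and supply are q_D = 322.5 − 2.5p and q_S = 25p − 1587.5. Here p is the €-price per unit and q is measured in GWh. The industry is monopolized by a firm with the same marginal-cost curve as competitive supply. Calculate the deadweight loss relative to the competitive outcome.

€1105.51

In inverse form: demand p = 129 − 0.4q, supply p = 63.5 + 0.04q.
Competitive equilibrium: 129 − 0.4q = 63.5 + 0.04q → q* = 148.8636, p* = 69.4545.
Marginal revenue: MR = 129 − 0.8q. Set MR = MC: 129 − 0.8q = 63.5 + 0.04q → q_m = 77.9762.
Price p_m = 129 − 0.4·77.9762 = 97.8095; MC(q_m) = 63.5 + 0.04·77.9762 = 66.619.
Competitive q* = 148.8636, so Δq = 70.8874; wedge = 97.8095 − 66.619 = 31.1905.
The triangle = ½ × 70.8874 × 31.1905 = €1105.51.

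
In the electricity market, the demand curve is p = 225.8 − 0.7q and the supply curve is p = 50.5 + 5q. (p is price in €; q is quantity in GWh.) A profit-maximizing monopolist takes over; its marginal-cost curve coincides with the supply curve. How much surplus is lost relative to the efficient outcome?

€32.25

Competitive equilibrium: 225.8 − 0.7q = 50.5 + 5q → q* = 30.7544, p* = 204.2719.
Marginal revenue: MR = 225.8 − 1.4q. Set MR = MC: 225.8 − 1.4q = 50.5 + 5q → q_m = 27.3906.
Price p_m = 225.8 − 0.7·27.3906 = 206.6266; MC(q_m) = 50.5 + 5·27.3906 = 187.453.
Competitive q* = 30.7544, so Δq = 3.3638; wedge = 206.6266 − 187.453 = 19.1736.
The triangle = ½ × 3.3638 × 19.1736 = €32.25.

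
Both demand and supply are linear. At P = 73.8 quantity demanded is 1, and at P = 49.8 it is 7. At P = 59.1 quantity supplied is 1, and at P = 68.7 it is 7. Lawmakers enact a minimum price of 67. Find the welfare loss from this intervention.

Demand slope = (49.8 − 73.8)/(7 − 1) = −4, so P = 77.8 − 4Q.
Supply slope = (68.7 − 59.1)/(7 − 1) = 1.6, so P = 57.5 + 1.6Q.
Competitive equilibrium: 77.8 − 4Q = 57.5 + 1.6Q → Q* = 3.625, P* = 63.3.
At the floor P = 67, quantity demanded = (77.8 − 67)/4 = 2.7.
Sellers' marginal cost at Q' = 2.7: 57.5 + 1.6·2.7 = 61.82.
ΔQ = 3.625 − 2.7 = 0.925; wedge = 67 − 61.82 = 5.18.
Deadweight loss = ½ × 0.925 × 5.18 = 2.40.

2.40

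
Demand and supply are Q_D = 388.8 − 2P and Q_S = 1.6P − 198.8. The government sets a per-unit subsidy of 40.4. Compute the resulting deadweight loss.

725.40

In inverse form: demand P = 194.4 − 0.5Q, supply P = 124.25 + 0.625Q.
Competitive equilibrium: 194.4 − 0.5Q = 124.25 + 0.625Q → Q* = 62.3556, P* = 163.2222.
The subsidy lowers effective supply by 40.4: P = 83.85 + 0.625Q.
New quantity: 194.4 − 0.5Q = 83.85 + 0.625Q → Q' = 98.2667.
Overproduction ΔQ = 98.2667 − 62.3556 = 35.9111; wedge = subsidy = 40.4.
Welfare loss = ½ × 35.9111 × 40.4 = 725.40.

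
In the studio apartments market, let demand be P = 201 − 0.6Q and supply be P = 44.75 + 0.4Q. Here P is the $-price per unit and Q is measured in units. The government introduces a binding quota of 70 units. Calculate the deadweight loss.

Competitive equilibrium: 201 − 0.6Q = 44.75 + 0.4Q → Q* = 156.25, P* = 107.25.
At Q = 70: demand price = 201 − 0.6·70 = 159; supply price = 44.75 + 0.4·70 = 72.75.
ΔQ = 156.25 − 70 = 86.25; wedge = 159 − 72.75 = 86.25.
DWL = ½ × 86.25 × 86.25 = $3719.53.

$3719.53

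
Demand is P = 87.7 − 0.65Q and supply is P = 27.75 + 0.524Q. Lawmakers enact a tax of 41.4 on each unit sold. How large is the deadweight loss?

729.97

Competitive equilibrium: 87.7 − 0.65Q = 27.75 + 0.524Q → Q* = 51.06474, P* = 54.50792.
With the tax, the buyer price exceeds the seller price by 41.4: (87.7 − 0.65Q) − (27.75 + 0.524Q) = 41.4 → Q' = 15.80068.
ΔQ = 51.06474 − 15.80068 = 35.26406; the wedge equals the tax, 41.4.
Deadweight loss = ½ × 35.26406 × 41.4 = 729.97.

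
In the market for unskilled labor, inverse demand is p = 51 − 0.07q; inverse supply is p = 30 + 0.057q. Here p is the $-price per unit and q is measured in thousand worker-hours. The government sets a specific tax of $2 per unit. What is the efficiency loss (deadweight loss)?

$15.75 thousand

Competitive equilibrium: 51 − 0.07q = 30 + 0.057q → q* = 165.3543, p* = 39.4252.
With the tax, the buyer price exceeds the seller price by 2: (51 − 0.07q) − (30 + 0.057q) = 2 → q' = 149.6063.
Δq = 165.3543 − 149.6063 = 15.748; the wedge equals the tax, 2.
Deadweight loss = ½ × 15.748 × 2 = $15.75 thousand.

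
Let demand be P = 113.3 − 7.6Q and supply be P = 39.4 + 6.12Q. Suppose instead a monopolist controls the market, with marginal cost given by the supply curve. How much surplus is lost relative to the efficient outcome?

25.29

Competitive equilibrium: 113.3 − 7.6Q = 39.4 + 6.12Q → Q* = 5.3863, P* = 72.3641.
Marginal revenue: MR = 113.3 − 15.2Q. Set MR = MC: 113.3 − 15.2Q = 39.4 + 6.12Q → Q_m = 3.4662.
Price P_m = 113.3 − 7.6·3.4662 = 86.9569; MC(Q_m) = 39.4 + 6.12·3.4662 = 60.6131.
Competitive Q* = 5.3863, so ΔQ = 1.9201; wedge = 86.9569 − 60.6131 = 26.3438.
Deadweight loss = ½ × 1.9201 × 26.3438 = 25.29.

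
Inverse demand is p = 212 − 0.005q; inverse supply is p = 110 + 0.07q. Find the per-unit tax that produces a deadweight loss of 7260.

Competitive equilibrium: 212 − 0.005q = 110 + 0.07q → q* = 1360, p* = 205.2.
A tax t gives Δq = t/0.075 and wedge t, so DWL = t²/0.15.
t²/0.15 = 7260 → t² = 1089 → t = 33.

33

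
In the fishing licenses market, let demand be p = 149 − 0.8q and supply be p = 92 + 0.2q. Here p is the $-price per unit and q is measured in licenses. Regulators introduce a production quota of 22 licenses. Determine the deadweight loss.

$612.50

Competitive equilibrium: 149 − 0.8q = 92 + 0.2q → q* = 57, p* = 103.4.
At q = 22: demand price = 149 − 0.8·22 = 131.4; supply price = 92 + 0.2·22 = 96.4.
Δq = 57 − 22 = 35; wedge = 131.4 − 96.4 = 35.
Welfare loss = ½ × 35 × 35 = $612.50.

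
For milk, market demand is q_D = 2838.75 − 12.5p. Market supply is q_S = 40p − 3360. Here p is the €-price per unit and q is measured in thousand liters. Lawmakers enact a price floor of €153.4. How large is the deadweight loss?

€10238.39 thousand

In inverse form: demand p = 227.1 − 0.08q, supply p = 84 + 0.025q.
Competitive equilibrium: 227.1 − 0.08q = 84 + 0.025q → q* = 1362.85714, p* = 118.07143.
At the floor p = 153.4, quantity demanded = (227.1 − 153.4)/0.08 = 921.25.
Sellers' marginal cost at q' = 921.25: 84 + 0.025·921.25 = 107.03125.
Δq = 1362.85714 − 921.25 = 441.60714; wedge = 153.4 − 107.03125 = 46.36875.
Deadweight loss = ½ × 441.60714 × 46.36875 = €10238.39 thousand.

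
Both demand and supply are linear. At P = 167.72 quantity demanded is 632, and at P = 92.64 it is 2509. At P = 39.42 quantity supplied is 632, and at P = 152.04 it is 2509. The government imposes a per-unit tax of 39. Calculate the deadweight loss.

7605

Demand slope = (92.64 − 167.72)/(2509 − 632) = −0.04, so P = 193 − 0.04Q.
Supply slope = (152.04 − 39.42)/(2509 − 632) = 0.06, so P = 1.5 + 0.06Q.
Competitive equilibrium: 193 − 0.04Q = 1.5 + 0.06Q → Q* = 1915, P* = 116.4.
With the tax, the buyer price exceeds the seller price by 39: (193 − 0.04Q) − (1.5 + 0.06Q) = 39 → Q' = 1525.
ΔQ = 1915 − 1525 = 390; the wedge equals the tax, 39.
Welfare loss = ½ × 390 × 39 = 7605.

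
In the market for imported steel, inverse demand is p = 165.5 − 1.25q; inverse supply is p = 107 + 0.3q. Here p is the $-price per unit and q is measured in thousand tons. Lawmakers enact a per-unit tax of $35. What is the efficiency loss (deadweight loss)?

$395.16 thousand

Competitive equilibrium: 165.5 − 1.25q = 107 + 0.3q → q* = 37.7419, p* = 118.3226.
With the tax, the buyer price exceeds the seller price by 35: (165.5 − 1.25q) − (107 + 0.3q) = 35 → q' = 15.1613.
Δq = 37.7419 − 15.1613 = 22.5806; the wedge equals the tax, 35.
Deadweight loss = ½ × 22.5806 × 35 = $395.16 thousand.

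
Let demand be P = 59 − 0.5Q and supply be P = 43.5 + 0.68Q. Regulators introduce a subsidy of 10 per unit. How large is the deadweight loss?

42.37

Competitive equilibrium: 59 − 0.5Q = 43.5 + 0.68Q → Q* = 13.1356, P* = 52.4322.
The subsidy lowers effective supply by 10: P = 33.5 + 0.68Q.
New quantity: 59 − 0.5Q = 33.5 + 0.68Q → Q' = 21.6102.
Overproduction ΔQ = 21.6102 − 13.1356 = 8.4746; wedge = subsidy = 10.
Deadweight loss = ½ × 8.4746 × 10 = 42.37.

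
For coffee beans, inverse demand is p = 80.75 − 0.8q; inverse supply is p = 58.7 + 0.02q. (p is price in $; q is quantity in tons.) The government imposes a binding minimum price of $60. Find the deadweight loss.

$0.37

Competitive equilibrium: 80.75 − 0.8q = 58.7 + 0.02q → q* = 26.8902, p* = 59.2378.
At the floor p = 60, quantity demanded = (80.75 − 60)/0.8 = 25.9375.
Sellers' marginal cost at q' = 25.9375: 58.7 + 0.02·25.9375 = 59.2188.
Δq = 26.8902 − 25.9375 = 0.9527; wedge = 60 − 59.2188 = 0.7812.
DWL = ½ × 0.9527 × 0.7812 = $0.37.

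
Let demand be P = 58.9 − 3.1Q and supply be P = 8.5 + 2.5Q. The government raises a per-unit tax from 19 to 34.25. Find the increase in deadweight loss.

72.51

Competitive equilibrium: 58.9 − 3.1Q = 8.5 + 2.5Q → Q* = 9, P* = 31.
For a per-unit tax t: ΔQ = t/5.6, so DWL = ½·t·(t/5.6) = t²/11.2.
At t = 19: DWL = 32.232. At t = 34.25: DWL = 104.738.
Increase = 104.738 − 32.232 = 72.51.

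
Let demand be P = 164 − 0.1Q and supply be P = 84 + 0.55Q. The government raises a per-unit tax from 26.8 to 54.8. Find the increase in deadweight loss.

1757.54

Competitive equilibrium: 164 − 0.1Q = 84 + 0.55Q → Q* = 123.0769, P* = 151.6923.
For a per-unit tax t: ΔQ = t/0.65, so DWL = ½·t·(t/0.65) = t²/1.3.
At t = 26.8: DWL = 552.492. At t = 54.8: DWL = 2310.031.
Increase = 2310.031 − 552.492 = 1757.54.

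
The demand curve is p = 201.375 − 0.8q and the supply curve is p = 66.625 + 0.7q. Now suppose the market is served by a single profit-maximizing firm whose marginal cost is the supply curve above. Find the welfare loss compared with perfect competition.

Competitive equilibrium: 201.375 − 0.8q = 66.625 + 0.7q → q* = 89.8333, p* = 129.5083.
Marginal revenue: MR = 201.375 − 1.6q. Set MR = MC: 201.375 − 1.6q = 66.625 + 0.7q → q_m = 58.587.
Price p_m = 201.375 − 0.8·58.587 = 154.5054; MC(q_m) = 66.625 + 0.7·58.587 = 107.6359.
Competitive q* = 89.8333, so Δq = 31.2463; wedge = 154.5054 − 107.6359 = 46.8695.
DWL = ½ × 31.2463 × 46.8695 = 732.25.

732.25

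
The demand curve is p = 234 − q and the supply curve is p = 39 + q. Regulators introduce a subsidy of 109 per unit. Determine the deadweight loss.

2970.25

Competitive equilibrium: 234 − q = 39 + q → q* = 97.5, p* = 136.5.
The subsidy lowers effective supply by 109: p = q − 70.
New quantity: 234 − q = q − 70 → q' = 152.
Overproduction Δq = 152 − 97.5 = 54.5; wedge = subsidy = 109.
Welfare loss = ½ × 54.5 × 109 = 2970.25.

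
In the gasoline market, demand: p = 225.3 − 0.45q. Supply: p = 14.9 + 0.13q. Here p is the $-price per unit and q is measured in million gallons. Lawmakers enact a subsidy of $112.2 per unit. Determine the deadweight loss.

Competitive equilibrium: 225.3 − 0.45q = 14.9 + 0.13q → q* = 362.7586, p* = 62.0586.
The subsidy lowers effective supply by 112.2: p = 0.13q − 97.3.
New quantity: 225.3 − 0.45q = 0.13q − 97.3 → q' = 556.2069.
Overproduction Δq = 556.2069 − 362.7586 = 193.4483; wedge = subsidy = 112.2.
Deadweight loss = ½ × 193.4483 × 112.2 = $10852.45 million.

$10852.45 million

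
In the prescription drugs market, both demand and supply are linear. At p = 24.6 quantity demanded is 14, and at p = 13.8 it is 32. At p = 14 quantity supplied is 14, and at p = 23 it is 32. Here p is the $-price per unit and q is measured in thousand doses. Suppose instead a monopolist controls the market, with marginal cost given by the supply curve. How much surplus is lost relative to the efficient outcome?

Demand slope = (13.8 − 24.6)/(32 − 14) = −0.6, so p = 33 − 0.6q.
Supply slope = (23 − 14)/(32 − 14) = 0.5, so p = 7 + 0.5q.
Competitive equilibrium: 33 − 0.6q = 7 + 0.5q → q* = 23.6364, p* = 18.8182.
Marginal revenue: MR = 33 − 1.2q. Set MR = MC: 33 − 1.2q = 7 + 0.5q → q_m = 15.2941.
Price p_m = 33 − 0.6·15.2941 = 23.8235; MC(q_m) = 7 + 0.5·15.2941 = 14.6471.
Competitive q* = 23.6364, so Δq = 8.3423; wedge = 23.8235 − 14.6471 = 9.1764.
DWL = ½ × 8.3423 × 9.1764 = $38.28 thousand.

$38.28 thousand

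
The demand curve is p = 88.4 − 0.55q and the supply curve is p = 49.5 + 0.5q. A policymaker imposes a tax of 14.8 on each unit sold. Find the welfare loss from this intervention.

104.30

Competitive equilibrium: 88.4 − 0.55q = 49.5 + 0.5q → q* = 37.0476, p* = 68.0238.
With the tax, the buyer price exceeds the seller price by 14.8: (88.4 − 0.55q) − (49.5 + 0.5q) = 14.8 → q' = 22.9524.
Δq = 37.0476 − 22.9524 = 14.0952; the wedge equals the tax, 14.8.
DWL = ½ × 14.0952 × 14.8 = 104.30.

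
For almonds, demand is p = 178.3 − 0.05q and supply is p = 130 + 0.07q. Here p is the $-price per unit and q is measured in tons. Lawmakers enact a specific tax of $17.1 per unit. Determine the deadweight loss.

Competitive equilibrium: 178.3 − 0.05q = 130 + 0.07q → q* = 402.5, p* = 158.175.
With the tax, the buyer price exceeds the seller price by 17.1: (178.3 − 0.05q) − (130 + 0.07q) = 17.1 → q' = 260.
Δq = 402.5 − 260 = 142.5; the wedge equals the tax, 17.1.
The triangle = ½ × 142.5 × 17.1 = $1218.375.

$1218.375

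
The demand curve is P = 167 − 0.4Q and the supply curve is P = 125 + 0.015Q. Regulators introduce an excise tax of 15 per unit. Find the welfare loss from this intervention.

271.08

Competitive equilibrium: 167 − 0.4Q = 125 + 0.015Q → Q* = 101.2048, P* = 126.5181.
With the tax, the buyer price exceeds the seller price by 15: (167 − 0.4Q) − (125 + 0.015Q) = 15 → Q' = 65.0602.
ΔQ = 101.2048 − 65.0602 = 36.1446; the wedge equals the tax, 15.
DWL = ½ × 36.1446 × 15 = 271.08.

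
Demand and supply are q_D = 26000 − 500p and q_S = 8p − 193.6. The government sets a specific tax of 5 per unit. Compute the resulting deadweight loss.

In inverse form: demand p = 52 − 0.002q, supply p = 24.2 + 0.125q.
Competitive equilibrium: 52 − 0.002q = 24.2 + 0.125q → q* = 218.8976, p* = 51.5622.
With the tax, the buyer price exceeds the seller price by 5: (52 − 0.002q) − (24.2 + 0.125q) = 5 → q' = 179.5276.
Δq = 218.8976 − 179.5276 = 39.37; the wedge equals the tax, 5.
Welfare loss = ½ × 39.37 × 5 = 98.43.

98.43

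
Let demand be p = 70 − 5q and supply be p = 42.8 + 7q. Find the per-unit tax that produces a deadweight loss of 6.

12

Competitive equilibrium: 70 − 5q = 42.8 + 7q → q* = 2.2667, p* = 58.6667.
A tax t gives Δq = t/12 and wedge t, so DWL = t²/24.
t²/24 = 6 → t² = 144 → t = 12.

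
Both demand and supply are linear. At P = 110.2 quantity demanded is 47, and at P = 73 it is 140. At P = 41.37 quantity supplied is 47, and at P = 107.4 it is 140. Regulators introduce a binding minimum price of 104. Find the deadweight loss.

1200.51

Demand slope = (73 − 110.2)/(140 − 47) = −0.4, so P = 129 − 0.4Q.
Supply slope = (107.4 − 41.37)/(140 − 47) = 0.71, so P = 8 + 0.71Q.
Competitive equilibrium: 129 − 0.4Q = 8 + 0.71Q → Q* = 109.009, P* = 85.3964.
At the floor P = 104, quantity demanded = (129 − 104)/0.4 = 62.5.
Sellers' marginal cost at Q' = 62.5: 8 + 0.71·62.5 = 52.375.
ΔQ = 109.009 − 62.5 = 46.509; wedge = 104 − 52.375 = 51.625.
DWL = ½ × 46.509 × 51.625 = 1200.51.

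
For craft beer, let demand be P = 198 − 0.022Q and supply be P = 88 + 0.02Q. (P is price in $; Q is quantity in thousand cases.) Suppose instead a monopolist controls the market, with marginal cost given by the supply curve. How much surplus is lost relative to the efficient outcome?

Competitive equilibrium: 198 − 0.022Q = 88 + 0.02Q → Q* = 2619.0476, P* = 140.381.
Marginal revenue: MR = 198 − 0.044Q. Set MR = MC: 198 − 0.044Q = 88 + 0.02Q → Q_m = 1718.75.
Price P_m = 198 − 0.022·1718.75 = 160.1875; MC(Q_m) = 88 + 0.02·1718.75 = 122.375.
Competitive Q* = 2619.0476, so ΔQ = 900.2976; wedge = 160.1875 − 122.375 = 37.8125.
Welfare loss = ½ × 900.2976 × 37.8125 = $17021.25 thousand.

$17021.25 thousand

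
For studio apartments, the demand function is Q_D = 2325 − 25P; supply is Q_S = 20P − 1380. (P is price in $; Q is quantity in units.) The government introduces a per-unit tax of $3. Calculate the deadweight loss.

In inverse form: demand P = 93 − 0.04Q, supply P = 69 + 0.05Q.
Competitive equilibrium: 93 − 0.04Q = 69 + 0.05Q → Q* = 266.6667, P* = 82.3333.
With the tax, the buyer price exceeds the seller price by 3: (93 − 0.04Q) − (69 + 0.05Q) = 3 → Q' = 233.3333.
ΔQ = 266.6667 − 233.3333 = 33.3334; the wedge equals the tax, 3.
Welfare loss = ½ × 33.3334 × 3 = $50.

$50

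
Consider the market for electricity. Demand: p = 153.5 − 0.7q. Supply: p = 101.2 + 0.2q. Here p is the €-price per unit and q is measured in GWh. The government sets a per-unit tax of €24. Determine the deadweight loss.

€320

Competitive equilibrium: 153.5 − 0.7q = 101.2 + 0.2q → q* = 58.1111, p* = 112.8222.
With the tax, the buyer price exceeds the seller price by 24: (153.5 − 0.7q) − (101.2 + 0.2q) = 24 → q' = 31.4444.
Δq = 58.1111 − 31.4444 = 26.6667; the wedge equals the tax, 24.
Welfare loss = ½ × 26.6667 × 24 = €320.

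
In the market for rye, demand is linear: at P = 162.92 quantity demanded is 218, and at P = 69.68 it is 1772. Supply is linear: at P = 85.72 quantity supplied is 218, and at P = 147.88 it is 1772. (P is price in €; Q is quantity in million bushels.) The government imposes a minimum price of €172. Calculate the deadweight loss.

€42627.22 million

Demand slope = (69.68 − 162.92)/(1772 − 218) = −0.06, so P = 176 − 0.06Q.
Supply slope = (147.88 − 85.72)/(1772 − 218) = 0.04, so P = 77 + 0.04Q.
Competitive equilibrium: 176 − 0.06Q = 77 + 0.04Q → Q* = 990, P* = 116.6.
At the floor P = 172, quantity demanded = (176 − 172)/0.06 = 66.66667.
Sellers' marginal cost at Q' = 66.66667: 77 + 0.04·66.66667 = 79.66667.
ΔQ = 990 − 66.66667 = 923.33333; wedge = 172 − 79.66667 = 92.33333.
DWL = ½ × 923.33333 × 92.33333 = €42627.22 million.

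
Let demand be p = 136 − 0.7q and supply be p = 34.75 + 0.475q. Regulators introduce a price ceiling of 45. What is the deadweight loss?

2451.07

Competitive equilibrium: 136 − 0.7q = 34.75 + 0.475q → q* = 86.1702, p* = 75.6809.
At the ceiling p = 45, quantity supplied = (45 − 34.75)/0.475 = 21.5789.
Willingness to pay at q' = 21.5789: 136 − 0.7·21.5789 = 120.8948.
Δq = 86.1702 − 21.5789 = 64.5913; wedge = 120.8948 − 45 = 75.8948.
The triangle = ½ × 64.5913 × 75.8948 = 2451.07.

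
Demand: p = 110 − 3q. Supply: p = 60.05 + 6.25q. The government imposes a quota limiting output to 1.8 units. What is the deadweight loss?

59.94

Competitive equilibrium: 110 − 3q = 60.05 + 6.25q → q* = 5.4, p* = 93.8.
At q = 1.8: demand price = 110 − 3·1.8 = 104.6; supply price = 60.05 + 6.25·1.8 = 71.3.
Δq = 5.4 − 1.8 = 3.6; wedge = 104.6 − 71.3 = 33.3.
Deadweight loss = ½ × 3.6 × 33.3 = 59.94.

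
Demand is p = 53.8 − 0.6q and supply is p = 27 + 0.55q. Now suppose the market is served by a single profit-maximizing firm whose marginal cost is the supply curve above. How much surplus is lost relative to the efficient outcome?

36.71

Competitive equilibrium: 53.8 − 0.6q = 27 + 0.55q → q* = 23.3043, p* = 39.8174.
Marginal revenue: MR = 53.8 − 1.2q. Set MR = MC: 53.8 − 1.2q = 27 + 0.55q → q_m = 15.3143.
Price p_m = 53.8 − 0.6·15.3143 = 44.6114; MC(q_m) = 27 + 0.55·15.3143 = 35.4229.
Competitive q* = 23.3043, so Δq = 7.99; wedge = 44.6114 − 35.4229 = 9.1885.
Deadweight loss = ½ × 7.99 × 9.1885 = 36.71.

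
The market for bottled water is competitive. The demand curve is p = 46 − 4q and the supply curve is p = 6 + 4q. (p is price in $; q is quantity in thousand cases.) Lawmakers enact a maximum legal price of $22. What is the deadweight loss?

Competitive equilibrium: 46 − 4q = 6 + 4q → q* = 5, p* = 26.
At the ceiling p = 22, quantity supplied = (22 − 6)/4 = 4.
Willingness to pay at q' = 4: 46 − 4·4 = 30.
Δq = 5 − 4 = 1; wedge = 30 − 22 = 8.
The triangle = ½ × 1 × 8 = $4 thousand.

$4 thousand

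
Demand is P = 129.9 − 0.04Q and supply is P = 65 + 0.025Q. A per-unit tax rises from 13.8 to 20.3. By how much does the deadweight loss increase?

Competitive equilibrium: 129.9 − 0.04Q = 65 + 0.025Q → Q* = 998.4615, P* = 89.9615.
For a per-unit tax t: ΔQ = t/0.065, so DWL = ½·t·(t/0.065) = t²/0.13.
At t = 13.8: DWL = 1464.923. At t = 20.3: DWL = 3169.923.
Increase = 3169.923 − 1464.923 = 1705.

1705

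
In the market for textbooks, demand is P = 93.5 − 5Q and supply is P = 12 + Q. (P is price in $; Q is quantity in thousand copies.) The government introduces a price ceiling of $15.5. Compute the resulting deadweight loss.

Competitive equilibrium: 93.5 − 5Q = 12 + Q → Q* = 13.5833, P* = 25.5833.
At the ceiling P = 15.5, quantity supplied = (15.5 − 12)/1 = 3.5.
Willingness to pay at Q' = 3.5: 93.5 − 5·3.5 = 76.
ΔQ = 13.5833 − 3.5 = 10.0833; wedge = 76 − 15.5 = 60.5.
Deadweight loss = ½ × 10.0833 × 60.5 = $305.02 thousand.

$305.02 thousand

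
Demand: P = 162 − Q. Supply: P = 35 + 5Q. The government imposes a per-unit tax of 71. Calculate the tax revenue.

662.67

Competitive equilibrium: 162 − Q = 35 + 5Q → Q* = 21.16667, P* = 140.83333.
With the tax, the buyer price exceeds the seller price by 71: (162 − Q) − (35 + 5Q) = 71 → Q' = 9.33333.
Tax revenue = 71 × 9.33333 = 662.67.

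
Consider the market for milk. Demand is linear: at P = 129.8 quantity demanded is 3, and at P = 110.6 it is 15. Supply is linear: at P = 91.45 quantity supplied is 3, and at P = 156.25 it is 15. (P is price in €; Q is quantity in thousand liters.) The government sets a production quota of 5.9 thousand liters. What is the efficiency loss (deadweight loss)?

€23.27 thousand

Demand slope = (110.6 − 129.8)/(15 − 3) = −1.6, so P = 134.6 − 1.6Q.
Supply slope = (156.25 − 91.45)/(15 − 3) = 5.4, so P = 75.25 + 5.4Q.
Competitive equilibrium: 134.6 − 1.6Q = 75.25 + 5.4Q → Q* = 8.4786, P* = 121.0343.
At Q = 5.9: demand price = 134.6 − 1.6·5.9 = 125.16; supply price = 75.25 + 5.4·5.9 = 107.11.
ΔQ = 8.4786 − 5.9 = 2.5786; wedge = 125.16 − 107.11 = 18.05.
DWL = ½ × 2.5786 × 18.05 = €23.27 thousand.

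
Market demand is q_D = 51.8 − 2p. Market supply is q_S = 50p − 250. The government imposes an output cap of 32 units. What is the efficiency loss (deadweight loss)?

17.45

In inverse form: demand p = 25.9 − 0.5q, supply p = 5 + 0.02q.
Competitive equilibrium: 25.9 − 0.5q = 5 + 0.02q → q* = 40.1923, p* = 5.8038.
At q = 32: demand price = 25.9 − 0.5·32 = 9.9; supply price = 5 + 0.02·32 = 5.64.
Δq = 40.1923 − 32 = 8.1923; wedge = 9.9 − 5.64 = 4.26.
The triangle = ½ × 8.1923 × 4.26 = 17.45.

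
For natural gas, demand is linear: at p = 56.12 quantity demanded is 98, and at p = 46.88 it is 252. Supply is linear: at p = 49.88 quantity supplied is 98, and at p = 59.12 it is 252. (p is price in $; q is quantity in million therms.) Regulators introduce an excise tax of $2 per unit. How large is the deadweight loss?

$16.67 million

Demand slope = (46.88 − 56.12)/(252 − 98) = −0.06, so p = 62 − 0.06q.
Supply slope = (59.12 − 49.88)/(252 − 98) = 0.06, so p = 44 + 0.06q.
Competitive equilibrium: 62 − 0.06q = 44 + 0.06q → q* = 150, p* = 53.
With the tax, the buyer price exceeds the seller price by 2: (62 − 0.06q) − (44 + 0.06q) = 2 → q' = 133.3333.
Δq = 150 − 133.3333 = 16.6667; the wedge equals the tax, 2.
The triangle = ½ × 16.6667 × 2 = $16.67 million.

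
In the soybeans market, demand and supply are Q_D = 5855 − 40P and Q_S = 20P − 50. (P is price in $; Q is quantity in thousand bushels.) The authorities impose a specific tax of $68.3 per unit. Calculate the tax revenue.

$68823.63 thousand

In inverse form: demand P = 146.375 − 0.025Q, supply P = 2.5 + 0.05Q.
Competitive equilibrium: 146.375 − 0.025Q = 2.5 + 0.05Q → Q* = 1918.33333, P* = 98.41667.
With the tax, the buyer price exceeds the seller price by 68.3: (146.375 − 0.025Q) − (2.5 + 0.05Q) = 68.3 → Q' = 1007.66667.
Tax revenue = 68.3 × 1007.66667 = $68823.63 thousand.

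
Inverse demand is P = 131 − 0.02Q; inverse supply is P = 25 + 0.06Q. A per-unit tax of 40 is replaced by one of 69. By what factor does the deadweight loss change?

Competitive equilibrium: 131 − 0.02Q = 25 + 0.06Q → Q* = 1325, P* = 104.5.
For a per-unit tax t: ΔQ = t/0.08, so DWL = ½·t·(t/0.08) = t²/0.16.
At t = 40: DWL = 10000. At t = 69: DWL = 29756.25.
Ratio = (69/40)² = 2.976.

2.976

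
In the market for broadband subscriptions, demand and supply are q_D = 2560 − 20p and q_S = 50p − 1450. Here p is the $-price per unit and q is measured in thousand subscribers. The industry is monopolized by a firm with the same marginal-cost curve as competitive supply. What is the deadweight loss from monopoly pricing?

In inverse form: demand p = 128 − 0.05q, supply p = 29 + 0.02q.
Competitive equilibrium: 128 − 0.05q = 29 + 0.02q → q* = 1414.2857, p* = 57.2857.
Marginal revenue: MR = 128 − 0.1q. Set MR = MC: 128 − 0.1q = 29 + 0.02q → q_m = 825.
Price p_m = 128 − 0.05·825 = 86.75; MC(q_m) = 29 + 0.02·825 = 45.5.
Competitive q* = 1414.2857, so Δq = 589.2857; wedge = 86.75 − 45.5 = 41.25.
The triangle = ½ × 589.2857 × 41.25 = $12154.02 thousand.

$12154.02 thousand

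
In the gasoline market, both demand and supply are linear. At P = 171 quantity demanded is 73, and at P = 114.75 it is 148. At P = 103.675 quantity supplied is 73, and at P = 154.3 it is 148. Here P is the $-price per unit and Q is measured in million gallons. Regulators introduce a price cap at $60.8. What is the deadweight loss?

$8741.44 million

Demand slope = (114.75 − 171)/(148 − 73) = −0.75, so P = 225.75 − 0.75Q.
Supply slope = (154.3 − 103.675)/(148 − 73) = 0.675, so P = 54.4 + 0.675Q.
Competitive equilibrium: 225.75 − 0.75Q = 54.4 + 0.675Q → Q* = 120.2456, P* = 135.5658.
At the ceiling P = 60.8, quantity supplied = (60.8 − 54.4)/0.675 = 9.4815.
Willingness to pay at Q' = 9.4815: 225.75 − 0.75·9.4815 = 218.6389.
ΔQ = 120.2456 − 9.4815 = 110.7641; wedge = 218.6389 − 60.8 = 157.8389.
Deadweight loss = ½ × 110.7641 × 157.8389 = $8741.44 million.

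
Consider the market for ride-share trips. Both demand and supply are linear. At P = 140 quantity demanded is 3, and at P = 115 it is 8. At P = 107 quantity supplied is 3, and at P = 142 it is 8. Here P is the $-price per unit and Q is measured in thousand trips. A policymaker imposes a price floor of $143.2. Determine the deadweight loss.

Demand slope = (115 − 140)/(8 − 3) = −5, so P = 155 − 5Q.
Supply slope = (142 − 107)/(8 − 3) = 7, so P = 86 + 7Q.
Competitive equilibrium: 155 − 5Q = 86 + 7Q → Q* = 5.75, P* = 126.25.
At the floor P = 143.2, quantity demanded = (155 − 143.2)/5 = 2.36.
Sellers' marginal cost at Q' = 2.36: 86 + 7·2.36 = 102.52.
ΔQ = 5.75 − 2.36 = 3.39; wedge = 143.2 − 102.52 = 40.68.
DWL = ½ × 3.39 × 40.68 = $68.95 thousand.

$68.95 thousand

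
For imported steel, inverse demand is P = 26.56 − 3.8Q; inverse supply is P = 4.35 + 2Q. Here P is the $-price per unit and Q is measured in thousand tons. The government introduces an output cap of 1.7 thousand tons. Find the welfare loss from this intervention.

$13.15 thousand

Competitive equilibrium: 26.56 − 3.8Q = 4.35 + 2Q → Q* = 3.8293, P* = 12.0086.
At Q = 1.7: demand price = 26.56 − 3.8·1.7 = 20.1; supply price = 4.35 + 2·1.7 = 7.75.
ΔQ = 3.8293 − 1.7 = 2.1293; wedge = 20.1 − 7.75 = 12.35.
Welfare loss = ½ × 2.1293 × 12.35 = $13.15 thousand.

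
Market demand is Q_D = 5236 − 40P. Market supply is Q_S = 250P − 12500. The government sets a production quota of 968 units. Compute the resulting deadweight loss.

In inverse form: demand P = 130.9 − 0.025Q, supply P = 50 + 0.004Q.
Competitive equilibrium: 130.9 − 0.025Q = 50 + 0.004Q → Q* = 2789.6552, P* = 61.1586.
At Q = 968: demand price = 130.9 − 0.025·968 = 106.7; supply price = 50 + 0.004·968 = 53.872.
ΔQ = 2789.6552 − 968 = 1821.6552; wedge = 106.7 − 53.872 = 52.828.
Deadweight loss = ½ × 1821.6552 × 52.828 = 48117.20.

48117.20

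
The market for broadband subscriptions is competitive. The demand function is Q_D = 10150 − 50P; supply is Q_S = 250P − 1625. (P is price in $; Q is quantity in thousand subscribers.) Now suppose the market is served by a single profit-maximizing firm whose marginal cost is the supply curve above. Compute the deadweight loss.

$166202.87 thousand

In inverse form: demand P = 203 − 0.02Q, supply P = 6.5 + 0.004Q.
Competitive equilibrium: 203 − 0.02Q = 6.5 + 0.004Q → Q* = 8187.5, P* = 39.25.
Marginal revenue: MR = 203 − 0.04Q. Set MR = MC: 203 − 0.04Q = 6.5 + 0.004Q → Q_m = 4465.909091.
Price P_m = 203 − 0.02·4465.909091 = 113.681818; MC(Q_m) = 6.5 + 0.004·4465.909091 = 24.363636.
Competitive Q* = 8187.5, so ΔQ = 3721.590909; wedge = 113.681818 − 24.363636 = 89.318182.
DWL = ½ × 3721.590909 × 89.318182 = $166202.87 thousand.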